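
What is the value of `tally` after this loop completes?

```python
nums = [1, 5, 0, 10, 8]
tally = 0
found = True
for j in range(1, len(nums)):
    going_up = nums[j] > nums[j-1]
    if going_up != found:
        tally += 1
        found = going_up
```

Count direction changes in [1, 5, 0, 10, 8]
`tally` takes the values: 0 → 1 → 2 → 3

Answer: 3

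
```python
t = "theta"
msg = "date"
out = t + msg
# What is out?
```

Trace:
`t = "theta"` → t = 'theta'
`msg = "date"` → msg = 'date'
`out = t + msg` → out = 'thetadate'
So out = 'thetadate'

Answer: 'thetadate'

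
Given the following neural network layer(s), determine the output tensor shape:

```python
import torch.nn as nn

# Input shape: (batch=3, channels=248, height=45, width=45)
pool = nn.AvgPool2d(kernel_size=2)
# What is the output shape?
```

Input: (3, 248, 45, 45) -> Output: (3, 248, 22, 22)

Answer: (3, 248, 22, 22)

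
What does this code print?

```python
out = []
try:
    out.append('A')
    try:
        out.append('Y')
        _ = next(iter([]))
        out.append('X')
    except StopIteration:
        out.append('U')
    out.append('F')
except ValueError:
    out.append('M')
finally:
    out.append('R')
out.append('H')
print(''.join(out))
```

Execution trace: 'A' (try body) → 'Y' (inner try body) → 'U' (inner except StopIteration) → 'F' (try body, no exception) → 'R' (finally) → 'H' (after the try/except). Output: AYUFRH

Answer: AYUFRH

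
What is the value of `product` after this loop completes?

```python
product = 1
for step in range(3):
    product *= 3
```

3^3 = 27
`product` takes the values: 1 → 3 → 9 → 27

Answer: 27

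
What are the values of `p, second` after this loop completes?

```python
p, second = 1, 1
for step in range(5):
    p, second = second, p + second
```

Fibonacci: after 5 iterations
`p, second` takes the values: (1, 1) → (1, 2) → (2, 3) → (3, 5) → (5, 8) → (8, 13)

Answer: 8, 13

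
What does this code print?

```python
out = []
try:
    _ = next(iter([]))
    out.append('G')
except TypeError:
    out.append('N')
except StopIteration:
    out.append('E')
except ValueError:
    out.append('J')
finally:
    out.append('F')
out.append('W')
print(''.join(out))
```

Execution trace: 'E' (except StopIteration) → 'F' (finally) → 'W' (after the try/except). Output: EFW

Answer: EFW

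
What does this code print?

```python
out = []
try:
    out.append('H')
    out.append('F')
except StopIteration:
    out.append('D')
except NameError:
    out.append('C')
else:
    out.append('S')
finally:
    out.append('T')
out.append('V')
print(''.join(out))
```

Execution trace: 'H' (try body) → 'F' (try body, no exception) → 'S' (else) → 'T' (finally) → 'V' (after the try/except). Output: HFSTV

Answer: HFSTV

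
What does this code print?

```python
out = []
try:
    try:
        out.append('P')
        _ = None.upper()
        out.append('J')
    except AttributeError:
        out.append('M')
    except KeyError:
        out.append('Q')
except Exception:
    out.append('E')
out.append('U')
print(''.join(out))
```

Execution trace: 'P' (inner try body) → 'M' (inner except AttributeError) → 'U' (after the try/except). Output: PMU

Answer: PMU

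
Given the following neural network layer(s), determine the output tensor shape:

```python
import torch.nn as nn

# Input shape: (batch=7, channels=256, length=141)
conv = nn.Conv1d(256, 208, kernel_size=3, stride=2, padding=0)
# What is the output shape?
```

Input: (7, 256, 141) -> Output: (7, 208, 70)

Answer: (7, 208, 70)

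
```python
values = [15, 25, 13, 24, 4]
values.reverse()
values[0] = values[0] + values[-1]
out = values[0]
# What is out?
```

Trace:
`values = [15, 25, 13, 24, 4]` → values = [15, 25, 13, 24, 4]
`values.reverse()` → values = [4, 24, 13, 25, 15]
`values[0] = values[0] + values[-1]` → values = [19, 24, 13, 25, 15]
`out = values[0]` → out = 19
So out = 19

Answer: 19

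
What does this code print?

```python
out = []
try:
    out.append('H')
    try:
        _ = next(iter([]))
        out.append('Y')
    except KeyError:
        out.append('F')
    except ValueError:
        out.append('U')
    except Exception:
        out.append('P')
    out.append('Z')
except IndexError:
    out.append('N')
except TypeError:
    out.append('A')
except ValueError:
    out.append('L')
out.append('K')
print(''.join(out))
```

Execution trace: 'H' (try body) → 'P' (inner except Exception) → 'Z' (try body, no exception) → 'K' (after the try/except). Output: HPZK

Answer: HPZK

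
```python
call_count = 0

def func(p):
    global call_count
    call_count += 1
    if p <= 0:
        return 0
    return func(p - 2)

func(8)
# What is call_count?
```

Linear recursion stepping by 2: 5 calls from p=8 down to ≤0.

Answer: 5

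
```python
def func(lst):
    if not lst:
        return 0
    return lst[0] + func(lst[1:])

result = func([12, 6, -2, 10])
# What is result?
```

12 + 6 + (-2) + 10 + 0 = 26

Answer: 26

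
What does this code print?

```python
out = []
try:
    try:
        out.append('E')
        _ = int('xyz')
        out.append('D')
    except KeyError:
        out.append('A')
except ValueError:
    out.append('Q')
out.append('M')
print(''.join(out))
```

Execution trace: 'E' (try body) → 'Q' (outer except ValueError) → 'M' (after the try/except). Output: EQM

Answer: EQM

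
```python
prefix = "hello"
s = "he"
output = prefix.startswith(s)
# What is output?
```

Trace:
`prefix = "hello"` → prefix = 'hello'
`s = "he"` → s = 'he'
`output = prefix.startswith(s)` → output = True
So output = True

Answer: True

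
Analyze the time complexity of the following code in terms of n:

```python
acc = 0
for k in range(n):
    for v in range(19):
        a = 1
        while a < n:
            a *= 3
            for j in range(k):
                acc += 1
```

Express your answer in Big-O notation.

Each loop level contributes: n × 1 × log n × n. Multiplying the contributions gives O(n^2 log n).

Answer: O(n^2 log n)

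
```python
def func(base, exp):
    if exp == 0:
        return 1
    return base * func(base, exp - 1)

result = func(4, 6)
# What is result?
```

func(4, 6) = 4 * 4 * 4 * 4 * 4 * 4 = 4096

Answer: 4096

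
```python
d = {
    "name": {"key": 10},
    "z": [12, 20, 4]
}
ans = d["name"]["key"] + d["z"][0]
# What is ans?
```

Trace:
`d = { ...` → d = {'name': {'key': 10}, 'z': [12, 20, 4]}
`ans = d["name"]["key"] + d["z"][0]` → ans = 22
So ans = 22

Answer: 22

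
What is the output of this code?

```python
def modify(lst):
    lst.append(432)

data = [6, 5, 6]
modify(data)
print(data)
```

Key concept: function modifies passed list.
Step by step:
`data = [6, 5, 6]` → data = [6, 5, 6]
`modify(data)` → data = [6, 5, 6, 432]
`print(data)` → prints [6, 5, 6, 432]

Answer: [6, 5, 6, 432]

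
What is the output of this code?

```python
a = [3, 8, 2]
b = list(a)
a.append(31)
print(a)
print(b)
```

Key concept: list() constructor creates copy.
Step by step:
`a = [3, 8, 2]` → a = [3, 8, 2]
`b = list(a)` → b = [3, 8, 2]
`a.append(31)` → a = [3, 8, 2, 31]
`print(a)` → prints [3, 8, 2, 31]
`print(b)` → prints [3, 8, 2]

Answer:
[3, 8, 2, 31]
[3, 8, 2]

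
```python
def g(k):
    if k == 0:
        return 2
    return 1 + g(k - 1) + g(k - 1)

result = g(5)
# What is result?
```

g(k) = 1 + 2·g(k-1), g(0)=2. Closed form: (2+1)·2^5 - 1 = 95.

Answer: 95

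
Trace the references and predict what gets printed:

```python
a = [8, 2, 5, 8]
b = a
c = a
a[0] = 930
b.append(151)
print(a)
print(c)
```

Key concept: multiple aliases.
Step by step:
`a = [8, 2, 5, 8]` → a = [8, 2, 5, 8]
`b = a` → b = [8, 2, 5, 8] (same object as a)
`c = a` → c = [8, 2, 5, 8] (same object as a, b)
`a[0] = 930` → a = [930, 2, 5, 8] (same object as b, c); b = [930, 2, 5, 8] (same object as a, c); c = [930, 2, 5, 8] (same object as a, b)
`b.append(151)` → a = [930, 2, 5, 8, 151] (same object as b, c); b = [930, 2, 5, 8, 151] (same object as a, c); c = [930, 2, 5, 8, 151] (same object as a, b)
`print(a)` → prints [930, 2, 5, 8, 151]
`print(c)` → prints [930, 2, 5, 8, 151]

Answer:
[930, 2, 5, 8, 151]
[930, 2, 5, 8, 151]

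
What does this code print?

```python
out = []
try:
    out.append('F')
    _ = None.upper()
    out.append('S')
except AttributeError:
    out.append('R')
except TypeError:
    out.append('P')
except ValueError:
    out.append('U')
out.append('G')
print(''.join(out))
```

Execution trace: 'F' (try body) → 'R' (except AttributeError) → 'G' (after the try/except). Output: FRG

Answer: FRG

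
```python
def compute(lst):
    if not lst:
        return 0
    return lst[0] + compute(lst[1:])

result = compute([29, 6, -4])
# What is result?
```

29 + 6 + (-4) + 0 = 31

Answer: 31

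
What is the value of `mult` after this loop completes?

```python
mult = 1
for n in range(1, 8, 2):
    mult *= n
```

Product of 1, 3, 5, ... up to 7
`mult` takes the values: 1 → 3 → 15 → 105

Answer: 105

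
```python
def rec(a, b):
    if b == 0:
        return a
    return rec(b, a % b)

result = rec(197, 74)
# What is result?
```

rec(197, 74) -> rec(74, 49) -> rec(49, 25) -> rec(25, 24) -> rec(24, 1) -> rec(1, 0) -> 1

Answer: 1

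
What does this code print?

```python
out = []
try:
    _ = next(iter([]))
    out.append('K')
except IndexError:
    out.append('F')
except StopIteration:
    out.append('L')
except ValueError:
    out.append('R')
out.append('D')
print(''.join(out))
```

Execution trace: 'L' (except StopIteration) → 'D' (after the try/except). Output: LD

Answer: LD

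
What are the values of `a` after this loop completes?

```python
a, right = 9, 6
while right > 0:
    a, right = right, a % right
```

GCD of 9 and 6
`a` takes the values: 9 → 6 → 3

Answer: 3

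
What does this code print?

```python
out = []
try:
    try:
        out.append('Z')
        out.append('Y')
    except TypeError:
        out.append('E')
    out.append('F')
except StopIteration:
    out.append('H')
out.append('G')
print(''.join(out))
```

Execution trace: 'Z' (inner try body) → 'Y' (inner try body, no exception) → 'F' (try body, no exception) → 'G' (after the try/except). Output: ZYFG

Answer: ZYFG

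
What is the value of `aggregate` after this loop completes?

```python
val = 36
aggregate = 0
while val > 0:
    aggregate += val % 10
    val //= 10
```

Sum digits of 36
`aggregate` takes the values: 0 → 6 → 9

Answer: 9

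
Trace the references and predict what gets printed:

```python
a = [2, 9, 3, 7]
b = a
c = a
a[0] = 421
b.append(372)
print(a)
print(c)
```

Key concept: multiple aliases.
Step by step:
`a = [2, 9, 3, 7]` → a = [2, 9, 3, 7]
`b = a` → b = [2, 9, 3, 7] (same object as a)
`c = a` → c = [2, 9, 3, 7] (same object as a, b)
`a[0] = 421` → a = [421, 9, 3, 7] (same object as b, c); b = [421, 9, 3, 7] (same object as a, c); c = [421, 9, 3, 7] (same object as a, b)
`b.append(372)` → a = [421, 9, 3, 7, 372] (same object as b, c); b = [421, 9, 3, 7, 372] (same object as a, c); c = [421, 9, 3, 7, 372] (same object as a, b)
`print(a)` → prints [421, 9, 3, 7, 372]
`print(c)` → prints [421, 9, 3, 7, 372]

Answer:
[421, 9, 3, 7, 372]
[421, 9, 3, 7, 372]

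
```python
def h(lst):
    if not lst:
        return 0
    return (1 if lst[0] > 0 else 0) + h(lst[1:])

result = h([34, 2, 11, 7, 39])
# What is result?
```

Count of positive elements in [34, 2, 11, 7, 39] = 5

Answer: 5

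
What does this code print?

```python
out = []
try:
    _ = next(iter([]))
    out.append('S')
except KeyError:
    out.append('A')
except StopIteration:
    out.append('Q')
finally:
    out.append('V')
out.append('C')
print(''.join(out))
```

Execution trace: 'Q' (except StopIteration) → 'V' (finally) → 'C' (after the try/except). Output: QVC

Answer: QVC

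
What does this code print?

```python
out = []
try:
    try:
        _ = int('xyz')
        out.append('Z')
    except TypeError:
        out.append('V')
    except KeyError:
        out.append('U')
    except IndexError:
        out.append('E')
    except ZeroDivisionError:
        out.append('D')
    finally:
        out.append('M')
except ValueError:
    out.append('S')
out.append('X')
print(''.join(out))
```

Execution trace: 'M' (finally) → 'S' (outer except ValueError) → 'X' (after the try/except). Output: MSX

Answer: MSX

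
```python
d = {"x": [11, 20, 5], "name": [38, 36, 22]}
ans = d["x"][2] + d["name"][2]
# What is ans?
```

Trace:
`d = {"x": [11, 20, 5], "name": [38, 36, 22]}` → d = {'x': [11, 20, 5], 'name': [38, 36, 22]}
`ans = d["x"][2] + d["name"][2]` → ans = 27
So ans = 27

Answer: 27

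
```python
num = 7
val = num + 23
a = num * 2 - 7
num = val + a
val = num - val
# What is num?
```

Trace:
`num = 7` → num = 7
`val = num + 23` → val = 30
`a = num * 2 - 7` → a = 7
`num = val + a` → num = 37
`val = num - val` → val = 7
So num = 37

Answer: 37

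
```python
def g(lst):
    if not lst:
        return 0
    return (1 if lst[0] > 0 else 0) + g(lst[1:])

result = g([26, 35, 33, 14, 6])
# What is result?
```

Count of positive elements in [26, 35, 33, 14, 6] = 5

Answer: 5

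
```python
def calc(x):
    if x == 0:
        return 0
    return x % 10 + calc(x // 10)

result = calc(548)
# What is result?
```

Sum of digits of 548: 8 + 4 + 5 = 17

Answer: 17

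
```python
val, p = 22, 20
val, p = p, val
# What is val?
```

Trace:
`val, p = 22, 20` → val = 22; p = 20
`val, p = p, val` → val = 20; p = 22
So val = 20

Answer: 20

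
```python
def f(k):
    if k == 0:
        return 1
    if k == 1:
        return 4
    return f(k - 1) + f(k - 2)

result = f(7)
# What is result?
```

Build up from base cases: f(0)=1, f(1)=4, f(2)=5, f(3)=9, f(4)=14, f(5)=23, f(6)=37, ..., f(7)=60

Answer: 60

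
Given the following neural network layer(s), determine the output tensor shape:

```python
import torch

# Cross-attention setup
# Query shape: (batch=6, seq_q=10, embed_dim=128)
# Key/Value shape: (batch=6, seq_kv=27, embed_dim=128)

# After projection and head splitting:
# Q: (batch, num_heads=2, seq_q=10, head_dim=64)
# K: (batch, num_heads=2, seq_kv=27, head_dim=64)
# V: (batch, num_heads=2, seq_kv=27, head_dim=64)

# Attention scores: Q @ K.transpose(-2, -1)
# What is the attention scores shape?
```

Input: (6, 10, 128) -> Output: (6, 2, 10, 27)

Answer: (6, 2, 10, 27)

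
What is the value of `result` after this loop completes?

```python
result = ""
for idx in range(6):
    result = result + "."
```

Repeat '.' 6 times
`result` takes the values: "" → "." → ".." → "..." → "...." → "....." → "......"

Answer: "......"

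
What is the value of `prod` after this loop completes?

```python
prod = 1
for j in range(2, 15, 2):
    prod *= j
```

Product of even numbers 2 to 14
`prod` takes the values: 1 → 2 → 8 → 48 → 384 → 3840 → 46080 → 645120

Answer: 645120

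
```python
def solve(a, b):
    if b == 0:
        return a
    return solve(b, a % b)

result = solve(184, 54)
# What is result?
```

solve(184, 54) -> solve(54, 22) -> solve(22, 10) -> solve(10, 2) -> solve(2, 0) -> 2

Answer: 2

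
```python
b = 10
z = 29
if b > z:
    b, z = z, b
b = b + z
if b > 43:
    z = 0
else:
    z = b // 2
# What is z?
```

Trace:
`b = 10` → b = 10
`z = 29` → z = 29
`if b > z: ...` → b > z is False → no variable changes
`b = b + z` → b = 39
`if b > 43: ...` → b > 43 is False, take else branch → z = 19
So z = 19

Answer: 19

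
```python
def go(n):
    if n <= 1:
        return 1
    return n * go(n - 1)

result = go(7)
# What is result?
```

go(7) = 7 * 6 * 5 * 4 * 3 * 2 * 1 = 5040

Answer: 5040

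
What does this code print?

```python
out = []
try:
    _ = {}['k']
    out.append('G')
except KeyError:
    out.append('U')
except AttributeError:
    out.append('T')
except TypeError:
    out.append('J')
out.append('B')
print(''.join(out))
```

Execution trace: 'U' (except KeyError) → 'B' (after the try/except). Output: UB

Answer: UB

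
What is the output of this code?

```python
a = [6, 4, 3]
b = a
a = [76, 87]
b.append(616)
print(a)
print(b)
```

Key concept: rebinding vs mutation: a is rebound to a new list, b still points at the original.
Step by step:
`a = [6, 4, 3]` → a = [6, 4, 3]
`b = a` → b = [6, 4, 3] (same object as a)
`a = [76, 87]` → a = [76, 87]
`b.append(616)` → b = [6, 4, 3, 616]
`print(a)` → prints [76, 87]
`print(b)` → prints [6, 4, 3, 616]

Answer:
[76, 87]
[6, 4, 3, 616]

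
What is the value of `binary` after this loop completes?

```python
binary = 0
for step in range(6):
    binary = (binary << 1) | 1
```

Build 6 consecutive 1-bits: 0b111111
`binary` takes the values: 0 → 1 → 3 → 7 → 15 → 31 → 63

Answer: 63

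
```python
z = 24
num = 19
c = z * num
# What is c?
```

Trace:
`z = 24` → z = 24
`num = 19` → num = 19
`c = z * num` → c = 456
So c = 456

Answer: 456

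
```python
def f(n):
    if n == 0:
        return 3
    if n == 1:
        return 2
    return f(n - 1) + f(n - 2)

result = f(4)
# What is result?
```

Build up from base cases: f(0)=3, f(1)=2, f(2)=5, f(3)=7, f(4)=12

Answer: 12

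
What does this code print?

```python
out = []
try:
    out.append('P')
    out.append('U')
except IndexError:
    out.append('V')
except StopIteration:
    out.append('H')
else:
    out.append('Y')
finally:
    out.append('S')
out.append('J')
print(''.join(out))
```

Execution trace: 'P' (try body) → 'U' (try body, no exception) → 'Y' (else) → 'S' (finally) → 'J' (after the try/except). Output: PUYSJ

Answer: PUYSJ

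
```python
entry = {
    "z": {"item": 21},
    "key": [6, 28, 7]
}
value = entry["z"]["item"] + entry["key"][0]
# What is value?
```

Trace:
`entry = { ...` → entry = {'z': {'item': 21}, 'key': [6, 28, 7]}
`value = entry["z"]["item"] + entry["key"][0]` → value = 27
So value = 27

Answer: 27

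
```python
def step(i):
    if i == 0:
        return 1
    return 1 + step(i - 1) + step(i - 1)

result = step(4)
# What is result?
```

step(i) = 1 + 2·step(i-1), step(0)=1. Closed form: (1+1)·2^4 - 1 = 31.

Answer: 31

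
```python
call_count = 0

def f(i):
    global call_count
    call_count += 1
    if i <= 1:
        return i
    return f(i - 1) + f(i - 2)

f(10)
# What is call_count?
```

Calls(i) = 1 + Calls(i-1) + Calls(i-2); Calls(0)=Calls(1)=1. For i=10 this gives 177.

Answer: 177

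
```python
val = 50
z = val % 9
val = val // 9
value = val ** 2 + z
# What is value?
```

Trace:
`val = 50` → val = 50
`z = val % 9` → z = 5
`val = val // 9` → val = 5
`value = val ** 2 + z` → value = 30
So value = 30

Answer: 30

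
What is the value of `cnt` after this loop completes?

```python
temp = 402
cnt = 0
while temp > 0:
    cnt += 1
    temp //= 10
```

Count digits by repeated division by 10
`cnt` takes the values: 0 → 1 → 2 → 3

Answer: 3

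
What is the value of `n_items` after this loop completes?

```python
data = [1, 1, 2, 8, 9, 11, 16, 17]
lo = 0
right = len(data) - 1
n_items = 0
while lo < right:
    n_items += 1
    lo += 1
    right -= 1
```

Iterations until pointers meet (list length 8)
`n_items` takes the values: 0 → 1 → 2 → 3 → 4

Answer: 4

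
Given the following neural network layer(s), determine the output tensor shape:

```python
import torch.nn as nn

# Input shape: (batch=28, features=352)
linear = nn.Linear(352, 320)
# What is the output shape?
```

Input: (28, 352) -> Output: (28, 320)

Answer: (28, 320)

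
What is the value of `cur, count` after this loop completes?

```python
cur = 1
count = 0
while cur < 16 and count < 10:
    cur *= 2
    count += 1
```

Double until >= 16 or 10 iterations
`cur, count` takes the values: (1, 0) → (2, 0) → (2, 1) → (4, 1) → (4, 2) → (8, 2) → (8, 3) → (16, 3) → (16, 4)

Answer: 16, 4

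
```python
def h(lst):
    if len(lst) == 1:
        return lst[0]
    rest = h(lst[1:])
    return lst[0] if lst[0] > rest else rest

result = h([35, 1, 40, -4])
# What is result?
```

Recursive max over [35, 1, 40, -4] = 40

Answer: 40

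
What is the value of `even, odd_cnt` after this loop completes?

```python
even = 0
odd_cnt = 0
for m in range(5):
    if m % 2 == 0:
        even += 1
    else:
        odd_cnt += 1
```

Count evens and odds in range(5)
`even, odd_cnt` takes the values: (0, 0) → (1, 0) → (1, 1) → (2, 1) → (2, 2) → (3, 2)

Answer: 3, 2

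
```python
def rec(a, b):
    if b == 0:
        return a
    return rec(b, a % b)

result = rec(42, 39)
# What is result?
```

rec(42, 39) -> rec(39, 3) -> rec(3, 0) -> 3

Answer: 3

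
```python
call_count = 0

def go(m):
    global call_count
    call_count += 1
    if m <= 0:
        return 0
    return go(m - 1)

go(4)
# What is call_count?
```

Linear recursion stepping by 1: 5 calls from m=4 down to ≤0.

Answer: 5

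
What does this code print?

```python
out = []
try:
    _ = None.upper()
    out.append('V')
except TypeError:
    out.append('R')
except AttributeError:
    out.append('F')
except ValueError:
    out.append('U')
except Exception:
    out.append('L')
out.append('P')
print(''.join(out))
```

Execution trace: 'F' (except AttributeError) → 'P' (after the try/except). Output: FP

Answer: FP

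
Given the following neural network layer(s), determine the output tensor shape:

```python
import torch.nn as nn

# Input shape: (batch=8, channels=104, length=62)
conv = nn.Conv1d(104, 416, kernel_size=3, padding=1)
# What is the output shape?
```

Input: (8, 104, 62) -> Output: (8, 416, 62)

Answer: (8, 416, 62)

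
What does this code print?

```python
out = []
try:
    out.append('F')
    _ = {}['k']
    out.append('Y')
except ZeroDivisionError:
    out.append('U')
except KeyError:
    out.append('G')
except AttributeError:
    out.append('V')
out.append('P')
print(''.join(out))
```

Execution trace: 'F' (try body) → 'G' (except KeyError) → 'P' (after the try/except). Output: FGP

Answer: FGP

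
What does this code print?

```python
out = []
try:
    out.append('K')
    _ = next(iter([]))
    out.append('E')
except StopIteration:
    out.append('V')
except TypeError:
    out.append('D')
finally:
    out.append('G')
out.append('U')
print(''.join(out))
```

Execution trace: 'K' (try body) → 'V' (except StopIteration) → 'G' (finally) → 'U' (after the try/except). Output: KVGU

Answer: KVGU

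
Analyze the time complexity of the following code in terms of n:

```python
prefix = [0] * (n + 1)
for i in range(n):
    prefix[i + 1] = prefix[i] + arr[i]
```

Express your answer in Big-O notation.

This is Prefix sum computation. Time complexity: O(n).

Answer: O(n)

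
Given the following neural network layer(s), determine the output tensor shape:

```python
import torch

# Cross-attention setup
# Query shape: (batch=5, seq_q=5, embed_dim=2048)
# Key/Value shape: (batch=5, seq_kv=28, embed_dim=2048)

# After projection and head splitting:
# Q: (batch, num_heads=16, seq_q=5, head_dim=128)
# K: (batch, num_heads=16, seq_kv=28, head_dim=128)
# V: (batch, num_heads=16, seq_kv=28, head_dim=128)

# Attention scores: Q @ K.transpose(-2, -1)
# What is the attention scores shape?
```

Input: (5, 5, 2048) -> Output: (5, 16, 5, 28)

Answer: (5, 16, 5, 28)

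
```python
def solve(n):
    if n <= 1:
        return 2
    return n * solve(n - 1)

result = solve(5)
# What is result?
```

solve(5) = 5 * 4 * 3 * 2 * 2 = 240

Answer: 240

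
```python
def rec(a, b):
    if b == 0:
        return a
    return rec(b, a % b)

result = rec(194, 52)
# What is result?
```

rec(194, 52) -> rec(52, 38) -> rec(38, 14) -> rec(14, 10) -> rec(10, 4) -> rec(4, 2) -> rec(2, 0) -> 2

Answer: 2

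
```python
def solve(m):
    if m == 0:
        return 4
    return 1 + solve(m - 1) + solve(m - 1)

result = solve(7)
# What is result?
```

solve(m) = 1 + 2·solve(m-1), solve(0)=4. Closed form: (4+1)·2^7 - 1 = 639.

Answer: 639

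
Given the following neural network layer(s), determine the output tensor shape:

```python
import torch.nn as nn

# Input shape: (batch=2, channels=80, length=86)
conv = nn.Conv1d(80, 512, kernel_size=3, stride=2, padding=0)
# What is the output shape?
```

Input: (2, 80, 86) -> Output: (2, 512, 42)

Answer: (2, 512, 42)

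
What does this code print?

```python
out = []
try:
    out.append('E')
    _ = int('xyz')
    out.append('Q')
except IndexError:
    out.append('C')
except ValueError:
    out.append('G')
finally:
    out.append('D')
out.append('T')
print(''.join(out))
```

Execution trace: 'E' (try body) → 'G' (except ValueError) → 'D' (finally) → 'T' (after the try/except). Output: EGDT

Answer: EGDT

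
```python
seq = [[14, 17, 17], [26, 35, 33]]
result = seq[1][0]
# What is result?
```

Trace:
`seq = [[14, 17, 17], [26, 35, 33]]` → seq = [[14, 17, 17], [26, 35, 33]]
`result = seq[1][0]` → result = 26
So result = 26

Answer: 26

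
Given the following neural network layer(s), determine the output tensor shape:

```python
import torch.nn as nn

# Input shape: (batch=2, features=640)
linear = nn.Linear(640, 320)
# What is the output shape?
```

Input: (2, 640) -> Output: (2, 320)

Answer: (2, 320)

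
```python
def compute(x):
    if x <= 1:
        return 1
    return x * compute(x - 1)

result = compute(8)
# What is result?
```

compute(8) = 8 * 7 * 6 * 5 * 4 * 3 * 2 * 1 = 40320

Answer: 40320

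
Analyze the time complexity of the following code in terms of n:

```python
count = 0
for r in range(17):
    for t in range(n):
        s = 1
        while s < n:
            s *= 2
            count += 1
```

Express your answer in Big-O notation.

Each loop level contributes: 1 × n × log n. Multiplying the contributions gives O(n log n).

Answer: O(n log n)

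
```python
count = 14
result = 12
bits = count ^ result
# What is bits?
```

Trace:
`count = 14` → count = 14
`result = 12` → result = 12
`bits = count ^ result` → bits = 2
So bits = 2

Answer: 2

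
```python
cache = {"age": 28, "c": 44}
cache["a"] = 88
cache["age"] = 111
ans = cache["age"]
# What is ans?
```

Trace:
`cache = {"age": 28, "c": 44}` → cache = {'age': 28, 'c': 44}
`cache["a"] = 88` → cache = {'age': 28, 'c': 44, 'a': 88}
`cache["age"] = 111` → cache = {'age': 111, 'c': 44, 'a': 88}
`ans = cache["age"]` → ans = 111
So ans = 111

Answer: 111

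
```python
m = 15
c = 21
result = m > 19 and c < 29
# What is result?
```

Trace:
`m = 15` → m = 15
`c = 21` → c = 21
`result = m > 19 and c < 29` → result = False
So result = False

Answer: False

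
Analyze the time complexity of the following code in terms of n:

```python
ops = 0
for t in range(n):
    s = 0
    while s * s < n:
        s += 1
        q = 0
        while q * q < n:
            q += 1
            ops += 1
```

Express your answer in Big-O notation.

Each loop level contributes: n × √n × √n. Multiplying the contributions gives O(n^2).

Answer: O(n^2)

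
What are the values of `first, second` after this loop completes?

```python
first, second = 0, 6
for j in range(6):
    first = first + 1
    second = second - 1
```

first goes 0→6, second goes 6→0
`first, second` takes the values: (0, 6) → (1, 6) → (1, 5) → (2, 5) → (2, 4) → (3, 4) → (3, 3) → (4, 3) → (4, 2) → (5, 2) → (5, 1) → (6, 1) → (6, 0)

Answer: 6, 0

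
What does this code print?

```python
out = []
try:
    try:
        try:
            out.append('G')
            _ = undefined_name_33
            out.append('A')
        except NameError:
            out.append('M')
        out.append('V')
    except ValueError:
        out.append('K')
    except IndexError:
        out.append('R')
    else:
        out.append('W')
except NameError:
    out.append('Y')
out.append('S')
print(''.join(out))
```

Execution trace: 'G' (inner try body) → 'M' (inner except NameError) → 'V' (try body, no exception) → 'W' (else) → 'S' (after the try/except). Output: GMVWS

Answer: GMVWS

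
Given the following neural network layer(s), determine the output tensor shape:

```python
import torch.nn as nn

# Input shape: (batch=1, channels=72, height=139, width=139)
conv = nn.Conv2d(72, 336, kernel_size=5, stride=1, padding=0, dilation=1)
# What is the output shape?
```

Input: (1, 72, 139, 139) -> Output: (1, 336, 135, 135)

Answer: (1, 336, 135, 135)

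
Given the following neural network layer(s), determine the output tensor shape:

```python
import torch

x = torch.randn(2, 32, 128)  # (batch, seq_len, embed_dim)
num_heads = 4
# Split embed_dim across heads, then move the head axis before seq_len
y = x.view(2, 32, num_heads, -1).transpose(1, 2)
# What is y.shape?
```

Input: (2, 32, 128) -> head_dim = 128 // 4 = 32; after view: (2, 32, 4, 32) -> after transpose(1, 2): (2, 4, 32, 32) -> Output: (2, 4, 32, 32)

Answer: (2, 4, 32, 32)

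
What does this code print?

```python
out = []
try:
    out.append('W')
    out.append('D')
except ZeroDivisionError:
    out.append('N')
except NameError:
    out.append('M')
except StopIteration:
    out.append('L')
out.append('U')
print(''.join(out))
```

Execution trace: 'W' (try body) → 'D' (try body, no exception) → 'U' (after the try/except). Output: WDU

Answer: WDU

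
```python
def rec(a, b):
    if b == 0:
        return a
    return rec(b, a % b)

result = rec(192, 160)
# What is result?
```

rec(192, 160) -> rec(160, 32) -> rec(32, 0) -> 32

Answer: 32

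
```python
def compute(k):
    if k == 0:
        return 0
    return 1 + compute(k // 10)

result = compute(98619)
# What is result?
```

Count of digits of 98619: 5

Answer: 5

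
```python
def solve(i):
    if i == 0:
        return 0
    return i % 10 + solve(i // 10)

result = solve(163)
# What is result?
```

Sum of digits of 163: 3 + 6 + 1 = 10

Answer: 10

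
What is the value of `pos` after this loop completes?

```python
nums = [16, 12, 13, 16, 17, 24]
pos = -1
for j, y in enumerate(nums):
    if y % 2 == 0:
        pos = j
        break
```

First even number index in [16, 12, 13, 16, 17, 24]
`pos` takes the values: -1 → 0

Answer: 0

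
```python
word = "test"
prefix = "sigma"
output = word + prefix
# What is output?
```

Trace:
`word = "test"` → word = 'test'
`prefix = "sigma"` → prefix = 'sigma'
`output = word + prefix` → output = 'testsigma'
So output = 'testsigma'

Answer: 'testsigma'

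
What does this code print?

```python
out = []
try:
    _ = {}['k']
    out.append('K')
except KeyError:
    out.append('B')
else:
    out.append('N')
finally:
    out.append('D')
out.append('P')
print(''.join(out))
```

Execution trace: 'B' (except KeyError) → 'D' (finally) → 'P' (after the try/except). Output: BDP

Answer: BDP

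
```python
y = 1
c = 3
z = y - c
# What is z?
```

Trace:
`y = 1` → y = 1
`c = 3` → c = 3
`z = y - c` → z = -2
So z = -2

Answer: -2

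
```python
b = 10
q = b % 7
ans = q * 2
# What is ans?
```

Trace:
`b = 10` → b = 10
`q = b % 7` → q = 3
`ans = q * 2` → ans = 6
So ans = 6

Answer: 6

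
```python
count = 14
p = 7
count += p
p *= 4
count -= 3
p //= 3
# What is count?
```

Trace:
`count = 14` → count = 14
`p = 7` → p = 7
`count += p` → count = 21
`p *= 4` → p = 28
`count -= 3` → count = 18
`p //= 3` → p = 9
So count = 18

Answer: 18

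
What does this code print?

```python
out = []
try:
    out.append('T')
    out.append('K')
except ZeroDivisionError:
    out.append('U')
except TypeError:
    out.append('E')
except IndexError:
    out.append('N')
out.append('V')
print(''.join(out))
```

Execution trace: 'T' (try body) → 'K' (try body, no exception) → 'V' (after the try/except). Output: TKV

Answer: TKV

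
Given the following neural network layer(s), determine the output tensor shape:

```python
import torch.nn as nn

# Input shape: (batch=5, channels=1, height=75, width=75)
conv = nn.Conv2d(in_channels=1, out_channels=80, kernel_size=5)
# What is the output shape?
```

Input: (5, 1, 75, 75) -> Output: (5, 80, 71, 71)

Answer: (5, 80, 71, 71)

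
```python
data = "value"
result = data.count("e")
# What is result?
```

Trace:
`data = "value"` → data = 'value'
`result = data.count("e")` → result = 1
So result = 1

Answer: 1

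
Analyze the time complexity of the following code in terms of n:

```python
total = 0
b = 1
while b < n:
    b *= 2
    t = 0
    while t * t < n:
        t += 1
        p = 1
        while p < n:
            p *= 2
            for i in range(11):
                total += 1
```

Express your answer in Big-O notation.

Each loop level contributes: log n × √n × log n × 1. Multiplying the contributions gives O(√n log² n).

Answer: O(√n log² n)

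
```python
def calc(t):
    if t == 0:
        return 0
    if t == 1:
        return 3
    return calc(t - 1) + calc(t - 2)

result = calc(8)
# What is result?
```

Build up from base cases: calc(0)=0, calc(1)=3, calc(2)=3, calc(3)=6, calc(4)=9, calc(5)=15, calc(6)=24, ..., calc(8)=63

Answer: 63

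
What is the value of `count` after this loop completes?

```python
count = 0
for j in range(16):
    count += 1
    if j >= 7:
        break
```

Loop breaks when j reaches 7, count is 8
`count` takes the values: 0 → 1 → 2 → 3 → 4 → 5 → 6 → 7 → 8

Answer: 8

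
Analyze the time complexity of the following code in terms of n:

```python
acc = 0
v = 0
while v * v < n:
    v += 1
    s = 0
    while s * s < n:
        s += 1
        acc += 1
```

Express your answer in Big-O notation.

Each loop level contributes: √n × √n. Multiplying the contributions gives O(n).

Answer: O(n)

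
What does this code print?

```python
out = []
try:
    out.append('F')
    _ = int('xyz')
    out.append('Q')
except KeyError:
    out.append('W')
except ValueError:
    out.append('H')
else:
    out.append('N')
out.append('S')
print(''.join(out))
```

Execution trace: 'F' (try body) → 'H' (except ValueError) → 'S' (after the try/except). Output: FHS

Answer: FHS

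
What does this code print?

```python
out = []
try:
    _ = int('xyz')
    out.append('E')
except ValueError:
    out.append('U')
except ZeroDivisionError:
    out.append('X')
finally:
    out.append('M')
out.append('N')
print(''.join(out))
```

Execution trace: 'U' (except ValueError) → 'M' (finally) → 'N' (after the try/except). Output: UMN

Answer: UMN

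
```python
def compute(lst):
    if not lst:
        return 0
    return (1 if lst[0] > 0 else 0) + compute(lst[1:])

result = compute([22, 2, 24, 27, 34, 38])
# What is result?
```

Count of positive elements in [22, 2, 24, 27, 34, 38] = 6

Answer: 6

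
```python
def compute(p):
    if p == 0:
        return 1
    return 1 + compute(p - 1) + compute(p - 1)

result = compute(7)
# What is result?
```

compute(p) = 1 + 2·compute(p-1), compute(0)=1. Closed form: (1+1)·2^7 - 1 = 255.

Answer: 255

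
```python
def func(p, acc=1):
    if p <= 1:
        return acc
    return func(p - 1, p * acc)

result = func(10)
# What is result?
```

Accumulator trace (n, acc): (10, 1) -> (9, 10) -> (8, 90) -> (7, 720) -> (6, 5040) -> (5, 30240) -> (4, 151200) -> (3, 604800) -> (2, 1814400) -> (1, 3628800) -> return 3628800

Answer: 3628800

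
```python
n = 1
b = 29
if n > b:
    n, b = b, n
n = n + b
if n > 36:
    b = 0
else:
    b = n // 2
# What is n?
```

Trace:
`n = 1` → n = 1
`b = 29` → b = 29
`if n > b: ...` → n > b is False → no variable changes
`n = n + b` → n = 30
`if n > 36: ...` → n > 36 is False, take else branch → b = 15
So n = 30

Answer: 30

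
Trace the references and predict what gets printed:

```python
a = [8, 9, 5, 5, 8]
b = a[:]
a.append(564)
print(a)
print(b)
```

Key concept: slice [:] creates copy.
Step by step:
`a = [8, 9, 5, 5, 8]` → a = [8, 9, 5, 5, 8]
`b = a[:]` → b = [8, 9, 5, 5, 8]
`a.append(564)` → a = [8, 9, 5, 5, 8, 564]
`print(a)` → prints [8, 9, 5, 5, 8, 564]
`print(b)` → prints [8, 9, 5, 5, 8]

Answer:
[8, 9, 5, 5, 8, 564]
[8, 9, 5, 5, 8]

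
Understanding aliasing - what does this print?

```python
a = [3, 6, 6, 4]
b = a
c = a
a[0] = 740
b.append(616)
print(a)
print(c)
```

Key concept: multiple aliases.
Step by step:
`a = [3, 6, 6, 4]` → a = [3, 6, 6, 4]
`b = a` → b = [3, 6, 6, 4] (same object as a)
`c = a` → c = [3, 6, 6, 4] (same object as a, b)
`a[0] = 740` → a = [740, 6, 6, 4] (same object as b, c); b = [740, 6, 6, 4] (same object as a, c); c = [740, 6, 6, 4] (same object as a, b)
`b.append(616)` → a = [740, 6, 6, 4, 616] (same object as b, c); b = [740, 6, 6, 4, 616] (same object as a, c); c = [740, 6, 6, 4, 616] (same object as a, b)
`print(a)` → prints [740, 6, 6, 4, 616]
`print(c)` → prints [740, 6, 6, 4, 616]

Answer:
[740, 6, 6, 4, 616]
[740, 6, 6, 4, 616]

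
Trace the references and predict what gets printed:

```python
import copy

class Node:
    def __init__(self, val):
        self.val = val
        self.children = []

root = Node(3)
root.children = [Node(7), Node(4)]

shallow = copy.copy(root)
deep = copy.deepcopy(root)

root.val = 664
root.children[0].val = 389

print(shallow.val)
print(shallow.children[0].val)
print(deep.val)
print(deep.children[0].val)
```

Key concept: deep copy with custom objects.
Step by step:
`root = Node(3)` → root = Node(val=3, children=[])
`root.children = [Node(7), Node(4)]` → root = Node(val=3, children=[Node(val=7, children=[]), Node(val=4, children=[])])
`shallow = copy.copy(root)` → shallow = Node(val=3, children=[Node(val=7, children=[]), Node(val=4, children=[])])
`deep = copy.deepcopy(root)` → deep = Node(val=3, children=[Node(val=7, children=[]), Node(val=4, children=[])])
`root.val = 664` → root = Node(val=664, children=[Node(val=7, children=[]), Node(val=4, children=[])])
`root.children[0].val = 389` → root = Node(val=664, children=[Node(val=389, children=[]), Node(val=4, children=[])]); shallow = Node(val=3, children=[Node(val=389, children=[]), Node(val=4, children=[])])
`print(shallow.val)` → prints 3
`print(shallow.children[0].val)` → prints 389
`print(deep.val)` → prints 3
`print(deep.children[0].val)` → prints 7

Answer:
3
389
3
7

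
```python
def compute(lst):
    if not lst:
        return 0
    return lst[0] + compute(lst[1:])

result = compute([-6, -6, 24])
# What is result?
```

(-6) + (-6) + 24 + 0 = 12

Answer: 12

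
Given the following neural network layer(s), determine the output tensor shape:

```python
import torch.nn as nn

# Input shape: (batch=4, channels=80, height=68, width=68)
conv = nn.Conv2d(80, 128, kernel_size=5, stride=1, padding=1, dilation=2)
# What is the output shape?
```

Input: (4, 80, 68, 68) -> Output: (4, 128, 62, 62)

Answer: (4, 128, 62, 62)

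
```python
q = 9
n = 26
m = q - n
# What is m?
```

Trace:
`q = 9` → q = 9
`n = 26` → n = 26
`m = q - n` → m = -17
So m = -17

Answer: -17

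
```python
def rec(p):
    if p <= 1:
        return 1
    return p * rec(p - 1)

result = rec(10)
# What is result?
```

rec(10) = 10 * 9 * 8 * 7 * 6 * 5 * 4 * 3 * 2 * 1 = 3628800

Answer: 3628800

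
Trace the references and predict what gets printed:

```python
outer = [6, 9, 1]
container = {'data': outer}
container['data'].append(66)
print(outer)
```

Key concept: dict holds reference to list.
Step by step:
`outer = [6, 9, 1]` → outer = [6, 9, 1]
`container = {'data': outer}` → container = {'data': [6, 9, 1]}
`container['data'].append(66)` → outer = [6, 9, 1, 66]; container = {'data': [6, 9, 1, 66]}
`print(outer)` → prints [6, 9, 1, 66]

Answer: [6, 9, 1, 66]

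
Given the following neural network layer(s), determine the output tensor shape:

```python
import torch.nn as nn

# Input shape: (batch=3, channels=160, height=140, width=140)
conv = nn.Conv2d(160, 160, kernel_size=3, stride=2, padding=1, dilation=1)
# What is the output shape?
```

Input: (3, 160, 140, 140) -> Output: (3, 160, 70, 70)

Answer: (3, 160, 70, 70)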